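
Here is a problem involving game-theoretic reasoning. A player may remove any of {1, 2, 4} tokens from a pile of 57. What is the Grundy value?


The subtraction set is S = {1, 2, 4}.
G(k) = mex{ G(k - s) : s in S, s <= k }. We compute iteratively: G(0) = 0.
G(1) = mex({0}) = 1
G(2) = mex({0, 1}) = 2
G(3) = mex({1, 2}) = 0
G(4) = mex({0, 2}) = 1
G(5) = mex({0, 1}) = 2
G(6) = mex({1, 2}) = 0
Observe that G(3)..G(6) = 0, 1, 2, 0 repeats G(0)..G(3) = 0, 1, 2, 0.
For k >= max(S) = 4, G(k) is determined by the previous 4 values G(k-4)..G(k-1); a window of 4 consecutive values has recurred shifted by 3, so by induction G(k + 3) = G(k) for all k >= 0: the sequence is periodic from the start with period 3.
One period: G(0..2) = 0, 1, 2.
57 mod 3 = 0, so G(57) = G(0) = 0.

0


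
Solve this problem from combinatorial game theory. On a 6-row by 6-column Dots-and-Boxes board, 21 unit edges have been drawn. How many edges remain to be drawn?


Grid: 6 x 6 boxes, i.e. 7 rows and 7 columns of dots.
Horizontal edges: (rows + 1) * cols = 7 * 6 = 42
Vertical edges: rows * (cols + 1) = 6 * 7 = 42
Total edges: 42 + 42 = 84
Edges drawn: 21
Remaining: 84 - 21 = 63

63


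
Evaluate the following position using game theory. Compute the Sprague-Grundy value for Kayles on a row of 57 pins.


Kayles: a move removes 1 or 2 adjacent pins from a contiguous row.
Removing pins from a row of k leaves two independent rows (a, b) with a + b = k - 1 (one pin) or a + b = k - 2 (two pins); an end removal gives a = 0.
By Sprague-Grundy, G(k) = mex{ G(a) XOR G(b) } over all these splits. G(0) = 0.
G(1): splits (0,0):0^0=0 -> mex({0}) = 1
G(2): splits (0,1):0^1=1 (0,0):0^0=0 -> mex({0, 1}) = 2
G(3): splits (0,2):0^2=2 (1,1):1^1=0 (0,1):0^1=1 -> mex({0, 1, 2}) = 3
G(4): splits (0,3):0^3=3 (1,2):1^2=3 (0,2):0^2=2 (1,1):1^1=0 -> mex({0, 2, 3}) = 1
G(5): splits (0,4):0^1=1 (1,3):1^3=2 (2,2):2^2=0 (0,3):0^3=3 (1,2):1^2=3 -> mex({0, 1, 2, 3}) = 4
G(6) = mex({0, 1, 2, 4}) = 3
G(7) = mex({0, 1, 3, 4, 5}) = 2
G(8) = mex({0, 2, 3, 5, 6}) = 1
G(9) = mex({0, 1, 2, 3, 6, 7}) = 4
G(10) = mex({0, 1, 3, 4, 5, 7}) = 2
G(11) = mex({0, 1, 2, 3, 4, 5}) = 6
G(12) = mex({0, 1, 2, 3, 5, 6, 7}) = 4
G(13) = mex({0, 2, 3, 4, 6, 7}) = 1
G(14) = mex({0, 1, 4, 5, 6, 7}) = 2
G(15) = mex({0, 1, 2, 3, 4, 5, 6}) = 7
G(16) = mex({0, 2, 3, 5, 6, 7}) = 1
G(17) = mex({0, 1, 2, 3, 5, 6, 7}) = 4
G(18) = mex({0, 1, 2, 4, 5, 6}) = 3
G(19) = mex({0, 1, 3, 4, 5, 7}) = 2
G(20) = mex({0, 2, 3, 4, 5, 6, 7}) = 1
G(21) = mex({0, 1, 2, 3, 5, 6, 7}) = 4
G(22) = mex({0, 1, 2, 3, 4, 5, 7}) = 6
G(23) = mex({0, 1, 2, 3, 4, 5, 6}) = 7
G(24) = mex({0, 1, 2, 3, 5, 6, 7}) = 4
G(25) = mex({0, 2, 3, 4, 6, 7}) = 1
G(26) = mex({0, 1, 3, 4, 5, 6, 7}) = 2
G(27) = mex({0, 1, 2, 3, 4, 5, 6, 7}) = 8
G(28) = mex({0, 1, 2, 3, 4, 6, 7, 8}) = 5
G(29) = mex({0, 1, 2, 3, 5, 6, 7, 8, 9}) = 4
G(30) = mex({0, 1, 2, 3, 4, 5, 6, 9, 10}) = 7
G(31) = mex({0, 1, 3, 4, 5, 7, 10, 11}) = 2
G(32) = mex({0, 2, 3, 4, 5, 6, 7, 9, 11}) = 1
G(33) = mex({0, 1, 2, 3, 4, 5, 6, 7, 9, 12}) = 8
G(34) = mex({0, 1, 2, 3, 4, 5, 7, 8, 11, 12}) = 6
G(35) = mex({0, 1, 2, 3, 4, 5, 6, 8, 9, 10, 11}) = 7
G(36) = mex({0, 1, 2, 3, 5, 6, 7, 9, 10}) = 4
G(37) = mex({0, 2, 3, 4, 6, 7, 9, 10, 11, 12}) = 1
G(38) = mex({0, 1, 3, 4, 5, 6, 7, 9, 10, 11, 12}) = 2
G(39) = mex({0, 1, 2, 4, 5, 6, 7, 9, 10, 12, 14}) = 3
G(40) = mex({0, 2, 3, 4, 6, 7, 11, 12, 14}) = 1
G(41) = mex({0, 1, 2, 3, 5, 6, 7, 9, 10, 11, 12}) = 4
G(42) = mex({0, 1, 2, 3, 4, 5, 6, 9, 10}) = 7
G(43) = mex({0, 1, 3, 4, 5, 7, 9, 10, 12, 15}) = 2
G(44) = mex({0, 2, 3, 4, 5, 6, 7, 9, 10, 12, 15}) = 1
G(45) = mex({0, 1, 2, 3, 4, 5, 6, 7, 9, 10, 12, 14}) = 8
G(46) = mex({0, 1, 3, 4, 5, 7, 8, 11, 12, 14}) = 2
G(47) = mex({0, 1, 2, 3, 4, 5, 6, 8, 9, 10, 11, 12}) = 7
G(48) = mex({0, 1, 2, 3, 5, 6, 7, 9, 10}) = 4
G(49) = mex({0, 2, 3, 4, 6, 7, 9, 10, 11, 12, 15}) = 1
G(50) = mex({0, 1, 4, 5, 6, 7, 9, 11, 12, 14, 15}) = 2
G(51) = mex({0, 1, 2, 3, 4, 5, 6, 7, 9, 12, 14, 15}) = 8
G(52) = mex({0, 2, 3, 4, 5, 6, 7, 8, 11, 12, 15}) = 1
G(53) = mex({0, 1, 2, 3, 5, 6, 7, 8, 9, 10, 11, 12}) = 4
G(54) = mex({0, 1, 2, 3, 4, 5, 6, 9, 10}) = 7
G(55) = mex({0, 1, 3, 4, 5, 7, 9, 10, 11, 12}) = 2
G(56) = mex({0, 2, 3, 4, 5, 6, 7, 9, 10, 11, 12, 13, 14}) = 1
G(57) = mex({0, 1, 2, 3, 5, 6, 7, 9, 10, 12, 13, 14, 15}) = 4
Therefore G(57) = 4.

4


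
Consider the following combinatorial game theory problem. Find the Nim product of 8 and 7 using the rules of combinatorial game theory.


Nim multiplication is bilinear over XOR: (u XOR v) * w = (u*w) XOR (v*w).
So we split each operand into its bit components and XOR the pairwise Nim products.
8 = 8 (as XOR of powers of 2).
7 = 1 + 2 + 4 (as XOR of powers of 2).
Using the standard Nim-product table on single bits:
  2*2 = 3,   2*4 = 8,   2*8 = 12,
  4*4 = 6,   4*8 = 11,  8*8 = 13,
and  1*x = x (identity), k*l = l*k (commutative).
Pairwise Nim products:
  8 * 1 = 8
  8 * 2 = 12
  8 * 4 = 11
XOR them: 8 XOR 12 XOR 11 = 15.
Result: 8 * 7 = 15 (in Nim).

15


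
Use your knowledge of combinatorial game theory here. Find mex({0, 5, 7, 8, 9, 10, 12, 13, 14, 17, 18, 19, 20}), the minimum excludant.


Set = {0, 5, 7, 8, 9, 10, 12, 13, 14, 17, 18, 19, 20}
0 is in the set.
1 is NOT in the set. This is the mex.
mex = 1

1


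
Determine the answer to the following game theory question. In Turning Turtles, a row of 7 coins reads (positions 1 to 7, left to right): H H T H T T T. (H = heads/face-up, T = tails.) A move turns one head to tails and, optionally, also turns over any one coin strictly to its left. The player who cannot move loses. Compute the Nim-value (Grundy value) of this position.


Coins: H H T H T T T
Key fact: a single head at position k behaves exactly like a Nim heap of size k (turning it to T and optionally flipping a coin at j < k corresponds to moving the heap from k to j, or to 0), and heads combine as a disjunctive sum (two heads at the same place would cancel, matching j XOR j = 0). So the Nim-value is the XOR of the 1-indexed positions of the heads.
Face-up positions (1-indexed): [1, 2, 4]
XOR 0 with 1: 0 XOR 1 = 1
XOR 1 with 2: 1 XOR 2 = 3
XOR 3 with 4: 3 XOR 4 = 7
Nim-value = 7

7


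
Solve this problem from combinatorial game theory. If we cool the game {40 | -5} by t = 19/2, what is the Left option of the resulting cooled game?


Original game: {40 | -5} (a switch {a | b} with a > b).
Cooling by t (for t below the temperature (a - b)/2 = 45/2) taxes each move by t: {a | b} cooled by t is {a - t | b + t}.
Cooling amount: t = 19/2
Cooled Left option: 40 - 19/2 = 61/2
Cooled Right option: -5 + 19/2 = 9/2
Cooled game: {61/2 | 9/2}
Left option = 61/2

61/2


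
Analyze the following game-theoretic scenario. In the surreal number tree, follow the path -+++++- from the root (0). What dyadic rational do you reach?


Sign expansion: -+++++-
Rule: track bounds (lo, hi), initially (-inf, +inf). On '+', the current value becomes lo and we move to the simplest number in (value, hi): value + 1 if hi = +inf, otherwise the midpoint (value + hi)/2. On '-', the current value becomes hi and we move to value - 1 if lo = -inf, otherwise the midpoint (lo + value)/2.
Start at 0.
Step 1: sign = -, move left. Bounds: (-inf, 0). Value = -1
Step 2: sign = +, move right. Bounds: (-1, 0). Value = -1/2
Step 3: sign = +, move right. Bounds: (-1/2, 0). Value = -1/4
Step 4: sign = +, move right. Bounds: (-1/4, 0). Value = -1/8
Step 5: sign = +, move right. Bounds: (-1/8, 0). Value = -1/16
Step 6: sign = +, move right. Bounds: (-1/16, 0). Value = -1/32
Step 7: sign = -, move left. Bounds: (-1/16, -1/32). Value = -3/64
The surreal number with sign expansion -+++++- is -3/64.

-3/64


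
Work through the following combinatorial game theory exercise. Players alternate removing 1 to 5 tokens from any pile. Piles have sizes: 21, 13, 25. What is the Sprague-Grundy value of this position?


Subtraction set: {1, 2, 3, 4, 5}
For this subtraction set, G(n) = n mod 6 (period = max + 1 = 6).
Pile 1 (size 21): G(21) = 21 mod 6 = 3
Pile 2 (size 13): G(13) = 13 mod 6 = 1
Pile 3 (size 25): G(25) = 25 mod 6 = 1
Total Grundy value = XOR of all: 3 XOR 1 XOR 1 = 3

3


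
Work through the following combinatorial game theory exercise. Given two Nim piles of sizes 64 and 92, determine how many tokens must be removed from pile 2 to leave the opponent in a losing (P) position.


Piles: 64 and 92
Current XOR: 64 XOR 92 = 28 (non-zero, so this is an N-position).
To make the XOR zero, we need to find a move that balances the piles.
For pile 2 (size 92): target = 92 XOR 28 = 64
We reduce pile 2 from 92 to 64.
Tokens removed: 92 - 64 = 28
Verification: 64 XOR 64 = 0

28


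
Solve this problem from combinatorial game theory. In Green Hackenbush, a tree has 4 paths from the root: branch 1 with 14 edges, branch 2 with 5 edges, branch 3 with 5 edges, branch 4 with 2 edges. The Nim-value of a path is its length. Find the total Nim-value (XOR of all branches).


The tree has 4 branches from the ground vertex.
In Green Hackenbush, the Nim-value of a simple path of length k is k.
Branch 1: length 14, Nim-value = 14
Branch 2: length 5, Nim-value = 5
Branch 3: length 5, Nim-value = 5
Branch 4: length 2, Nim-value = 2
Total Nim-value = XOR of all branch values:
0 XOR 14 = 14
14 XOR 5 = 11
11 XOR 5 = 14
14 XOR 2 = 12
Nim-value of the tree = 12

12


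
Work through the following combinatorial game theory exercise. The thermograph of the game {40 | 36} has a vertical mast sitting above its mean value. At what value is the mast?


Game = {40 | 36}, a switch {a | b} with numbers a > b.
Its thermograph has left wall a - t and right wall b + t, which meet at t = (a - b)/2, where both equal (a + b)/2. So the mast (mean value) is at (a + b)/2.
Mean = (40 + (36))/2 = 76/2 = 38

38


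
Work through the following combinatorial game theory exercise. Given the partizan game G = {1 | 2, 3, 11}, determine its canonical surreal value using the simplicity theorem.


Left options: {1}, max = 1
Right options: {2, 3, 11}, min = 2
All options are numbers and max(Left) < min(Right), so by the simplicity theorem the value is the simplest (earliest-born) number strictly between 1 and 2.
No integer lies strictly between 1 and 2, so the value is the dyadic rational m/2^k in the interval with the smallest k (then m odd); search k = 1, 2, ...:
Denominator 2: 3/2 lies strictly between 1 and 2 -- found.
The simplest number in the interval is 3/2.
Game value = 3/2

3/2


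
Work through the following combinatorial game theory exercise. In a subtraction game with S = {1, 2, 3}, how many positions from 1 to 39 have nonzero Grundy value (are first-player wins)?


Subtraction set S = {1, 2, 3}, so G(n) = n mod 4.
G(n) = 0 when n is a multiple of 4.
Multiples of 4 in [1, 39]: 9
N-positions (nonzero Grundy) = 39 - 9 = 30

30


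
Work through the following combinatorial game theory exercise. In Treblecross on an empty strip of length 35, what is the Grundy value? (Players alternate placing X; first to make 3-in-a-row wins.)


Treblecross: place X on empty cells; 3-in-a-row wins.
Playing within two cells of an existing X lets the opponent win at once, so sensible play treats the cells i-2..i+2 around each X as dead. The player left with no safe cell loses, so this is a normal-play take-away game on strips of safe cells.
Placing X at cell i (0-indexed) of a strip of k safe cells leaves independent strips of sizes max(0, i-2) and max(0, k-i-3). Hence G(k) = mex{ G(max(0,i-2)) XOR G(max(0,k-i-3)) : 0 <= i < k }, with G(0) = 0.
G(1): splits (0,0):0^0=0 -> mex({0}) = 1
G(2): splits (0,0):0^0=0 -> mex({0}) = 1
G(3): splits (0,0):0^0=0 -> mex({0}) = 1
G(4): splits (0,1):0^1=1 (0,0):0^0=0 -> mex({0, 1}) = 2
G(5): splits (0,2):0^1=1 (0,1):0^1=1 (0,0):0^0=0 -> mex({0, 1}) = 2
G(6) = mex({1}) = 0
G(7) = mex({0, 1, 2}) = 3
G(8) = mex({0, 1, 2}) = 3
G(9) = mex({0, 2}) = 1
G(10) = mex({0, 2, 3}) = 1
G(11) = mex({0, 3}) = 1
G(12) = mex({1, 3}) = 0
G(13) = mex({0, 1, 2, 3}) = 4
G(14) = mex({0, 1, 2}) = 3
G(15) = mex({0, 1, 2}) = 3
G(16) = mex({0, 1, 2, 4}) = 3
G(17) = mex({0, 1, 3, 4}) = 2
G(18) = mex({0, 1, 3, 4}) = 2
G(19) = mex({0, 1, 3, 5}) = 2
G(20) = mex({0, 1, 2, 3, 5}) = 4
G(21) = mex({0, 1, 2, 3, 5}) = 4
G(22) = mex({1, 2, 6}) = 0
G(23) = mex({0, 1, 2, 3, 4, 6}) = 5
G(24) = mex({0, 1, 2, 3, 4}) = 5
G(25) = mex({0, 1, 3, 4, 7}) = 2
G(26) = mex({0, 1, 3, 4, 5, 7}) = 2
G(27) = mex({0, 1, 3, 5}) = 2
G(28) = mex({0, 1, 2, 5}) = 3
G(29) = mex({0, 1, 2, 4, 5, 6}) = 3
G(30) = mex({1, 2, 4, 6}) = 0
G(31) = mex({0, 1, 2, 3, 4, 6}) = 5
G(32) = mex({1, 2, 3, 4, 7}) = 0
G(33) = mex({0, 3, 7}) = 1
G(34) = mex({0, 2, 3, 5, 7}) = 1
G(35) = mex({0, 2, 3, 5, 6}) = 1
Therefore G(35) = 1.

1


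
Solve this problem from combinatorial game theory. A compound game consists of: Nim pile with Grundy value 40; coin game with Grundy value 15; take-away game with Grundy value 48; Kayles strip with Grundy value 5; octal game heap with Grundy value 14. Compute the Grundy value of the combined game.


By the Sprague-Grundy theorem, the Grundy value of a sum of games is the XOR of individual Grundy values.
Nim pile: Grundy value = 40. Running XOR: 0 XOR 40 = 40
coin game: Grundy value = 15. Running XOR: 40 XOR 15 = 39
take-away game: Grundy value = 48. Running XOR: 39 XOR 48 = 23
Kayles strip: Grundy value = 5. Running XOR: 23 XOR 5 = 18
octal game heap: Grundy value = 14. Running XOR: 18 XOR 14 = 28
The combined Grundy value is 28.

28


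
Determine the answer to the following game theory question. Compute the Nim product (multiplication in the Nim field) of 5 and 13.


Nim multiplication is bilinear over XOR: (u XOR v) * w = (u*w) XOR (v*w).
So we split each operand into its bit components and XOR the pairwise Nim products.
5 = 1 + 4 (as XOR of powers of 2).
13 = 1 + 4 + 8 (as XOR of powers of 2).
Using the standard Nim-product table on single bits:
  2*2 = 3,   2*4 = 8,   2*8 = 12,
  4*4 = 6,   4*8 = 11,  8*8 = 13,
and  1*x = x (identity), k*l = l*k (commutative).
Pairwise Nim products:
  1 * 1 = 1
  1 * 4 = 4
  1 * 8 = 8
  4 * 1 = 4
  4 * 4 = 6
  4 * 8 = 11
XOR them: 1 XOR 4 XOR 8 XOR 4 XOR 6 XOR 11 = 4.
Result: 5 * 13 = 4 (in Nim).

4


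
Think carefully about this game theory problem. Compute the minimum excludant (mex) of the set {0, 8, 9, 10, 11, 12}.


Set = {0, 8, 9, 10, 11, 12}
0 is in the set.
1 is NOT in the set. This is the mex.
mex = 1

1


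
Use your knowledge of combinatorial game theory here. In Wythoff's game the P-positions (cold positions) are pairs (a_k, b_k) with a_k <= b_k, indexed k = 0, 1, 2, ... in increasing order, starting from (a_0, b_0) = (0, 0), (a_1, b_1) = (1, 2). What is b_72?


By Wythoff's theorem, a_k = floor(k * phi) and b_k = floor(k * phi^2) = a_k + k, where phi = (1 + sqrt(5))/2 is the golden ratio.
phi = (1 + sqrt(5))/2 = 1.618034
phi^2 = phi + 1 = 2.618034
k = 72
k * phi^2 = 72 * 2.618034 = 188.498447
b_72 = floor(k * phi^2) = 188 (check: a_72 + k = 116 + 72 = 188)

188


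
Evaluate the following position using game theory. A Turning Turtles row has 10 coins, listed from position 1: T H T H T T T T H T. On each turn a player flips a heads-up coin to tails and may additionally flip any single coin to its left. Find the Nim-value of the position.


Coins: T H T H T T T T H T
Key fact: a single head at position k behaves exactly like a Nim heap of size k (turning it to T and optionally flipping a coin at j < k corresponds to moving the heap from k to j, or to 0), and heads combine as a disjunctive sum (two heads at the same place would cancel, matching j XOR j = 0). So the Nim-value is the XOR of the 1-indexed positions of the heads.
Face-up positions (1-indexed): [2, 4, 9]
XOR 0 with 2: 0 XOR 2 = 2
XOR 2 with 4: 2 XOR 4 = 6
XOR 6 with 9: 6 XOR 9 = 15
Nim-value = 15

15


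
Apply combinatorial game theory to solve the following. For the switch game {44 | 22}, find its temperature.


The game is {44 | 22}, a switch {a | b} with numbers a > b.
Cooling {a | b} by t gives {a - t | b + t}, which stops being hot when a - t = b + t, i.e. at t = (a - b)/2. So the temperature of a switch is (a - b)/2.
Temperature = (Left option - Right option) / 2
= (44 - (22)) / 2
= 22 / 2
= 11

11


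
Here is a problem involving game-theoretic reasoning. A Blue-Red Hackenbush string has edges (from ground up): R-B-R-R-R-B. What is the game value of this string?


Edges (from ground): R-B-R-R-R-B
By Berlekamp's sign-expansion rule, a Blue-Red Hackenbush stalk has the value of the surreal number whose sign sequence is the edge sequence with B -> + and R -> -.
Sign sequence: -+---+
Trace the sign expansion in the surreal number tree, starting from 0:
Edge 1: R (sign -) -> bounds (-inf, 0), value = -1
Edge 2: B (sign +) -> bounds (-1, 0), value = -1/2
Edge 3: R (sign -) -> bounds (-1, -1/2), value = -3/4
Edge 4: R (sign -) -> bounds (-1, -3/4), value = -7/8
Edge 5: R (sign -) -> bounds (-1, -7/8), value = -15/16
Edge 6: B (sign +) -> bounds (-15/16, -7/8), value = -29/32
Game value = -29/32

-29/32


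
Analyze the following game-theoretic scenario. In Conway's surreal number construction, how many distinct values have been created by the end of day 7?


Day 0: {|} = 0 is born. Count = 1.
Day n: the number of surreal numbers born by day n is 2^(n+1) - 1.
By day 0: 2^1 - 1 = 1
By day 1: 2^2 - 1 = 3
By day 2: 2^3 - 1 = 7
By day 3: 2^4 - 1 = 15
By day 4: 2^5 - 1 = 31
By day 5: 2^6 - 1 = 63
By day 6: 2^7 - 1 = 127
By day 7: 2^8 - 1 = 255
By day 7: 255 surreal numbers.

255


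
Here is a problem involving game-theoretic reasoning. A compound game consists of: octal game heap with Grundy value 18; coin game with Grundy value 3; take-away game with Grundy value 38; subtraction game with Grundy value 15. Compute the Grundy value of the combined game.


By the Sprague-Grundy theorem, the Grundy value of a sum of games is the XOR of individual Grundy values.
octal game heap: Grundy value = 18. Running XOR: 0 XOR 18 = 18
coin game: Grundy value = 3. Running XOR: 18 XOR 3 = 17
take-away game: Grundy value = 38. Running XOR: 17 XOR 38 = 55
subtraction game: Grundy value = 15. Running XOR: 55 XOR 15 = 56
The combined Grundy value is 56.

56


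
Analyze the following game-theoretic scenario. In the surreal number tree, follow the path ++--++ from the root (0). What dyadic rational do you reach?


Sign expansion: ++--++
Rule: track bounds (lo, hi), initially (-inf, +inf). On '+', the current value becomes lo and we move to the simplest number in (value, hi): value + 1 if hi = +inf, otherwise the midpoint (value + hi)/2. On '-', the current value becomes hi and we move to value - 1 if lo = -inf, otherwise the midpoint (lo + value)/2.
Start at 0.
Step 1: sign = +, move right. Bounds: (0, +inf). Value = 1
Step 2: sign = +, move right. Bounds: (1, +inf). Value = 2
Step 3: sign = -, move left. Bounds: (1, 2). Value = 3/2
Step 4: sign = -, move left. Bounds: (1, 3/2). Value = 5/4
Step 5: sign = +, move right. Bounds: (5/4, 3/2). Value = 11/8
Step 6: sign = +, move right. Bounds: (11/8, 3/2). Value = 23/16
The surreal number with sign expansion ++--++ is 23/16.

23/16


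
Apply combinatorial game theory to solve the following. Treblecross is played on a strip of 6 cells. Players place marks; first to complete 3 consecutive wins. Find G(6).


Treblecross: place X on empty cells; 3-in-a-row wins.
Playing within two cells of an existing X lets the opponent win at once, so sensible play treats the cells i-2..i+2 around each X as dead. The player left with no safe cell loses, so this is a normal-play take-away game on strips of safe cells.
Placing X at cell i (0-indexed) of a strip of k safe cells leaves independent strips of sizes max(0, i-2) and max(0, k-i-3). Hence G(k) = mex{ G(max(0,i-2)) XOR G(max(0,k-i-3)) : 0 <= i < k }, with G(0) = 0.
G(1): splits (0,0):0^0=0 -> mex({0}) = 1
G(2): splits (0,0):0^0=0 -> mex({0}) = 1
G(3): splits (0,0):0^0=0 -> mex({0}) = 1
G(4): splits (0,1):0^1=1 (0,0):0^0=0 -> mex({0, 1}) = 2
G(5): splits (0,2):0^1=1 (0,1):0^1=1 (0,0):0^0=0 -> mex({0, 1}) = 2
G(6) = mex({1}) = 0
Therefore G(6) = 0.

0


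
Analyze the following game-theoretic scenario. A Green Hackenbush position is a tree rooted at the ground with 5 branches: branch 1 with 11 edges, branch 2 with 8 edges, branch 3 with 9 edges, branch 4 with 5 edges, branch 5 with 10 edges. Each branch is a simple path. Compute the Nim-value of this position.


The tree has 5 branches from the ground vertex.
In Green Hackenbush, the Nim-value of a simple path of length k is k.
Branch 1: length 11, Nim-value = 11
Branch 2: length 8, Nim-value = 8
Branch 3: length 9, Nim-value = 9
Branch 4: length 5, Nim-value = 5
Branch 5: length 10, Nim-value = 10
Total Nim-value = XOR of all branch values:
0 XOR 11 = 11
11 XOR 8 = 3
3 XOR 9 = 10
10 XOR 5 = 15
15 XOR 10 = 5
Nim-value of the tree = 5

5


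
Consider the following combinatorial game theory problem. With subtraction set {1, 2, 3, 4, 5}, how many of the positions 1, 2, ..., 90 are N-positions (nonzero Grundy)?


Subtraction set S = {1, 2, 3, 4, 5}, so G(n) = n mod 6.
G(n) = 0 when n is a multiple of 6.
Multiples of 6 in [1, 90]: 15
N-positions (nonzero Grundy) = 90 - 15 = 75

75


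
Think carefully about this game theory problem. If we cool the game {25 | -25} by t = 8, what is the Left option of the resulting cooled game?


Original game: {25 | -25} (a switch {a | b} with a > b).
Cooling by t (for t below the temperature (a - b)/2 = 25) taxes each move by t: {a | b} cooled by t is {a - t | b + t}.
Cooling amount: t = 8
Cooled Left option: 25 - 8 = 17
Cooled Right option: -25 + 8 = -17
Cooled game: {17 | -17}
Left option = 17

17


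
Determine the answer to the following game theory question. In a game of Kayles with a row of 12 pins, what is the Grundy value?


Kayles: a move removes 1 or 2 adjacent pins from a contiguous row.
Removing pins from a row of k leaves two independent rows (a, b) with a + b = k - 1 (one pin) or a + b = k - 2 (two pins); an end removal gives a = 0.
By Sprague-Grundy, G(k) = mex{ G(a) XOR G(b) } over all these splits. G(0) = 0.
G(1): splits (0,0):0^0=0 -> mex({0}) = 1
G(2): splits (0,1):0^1=1 (0,0):0^0=0 -> mex({0, 1}) = 2
G(3): splits (0,2):0^2=2 (1,1):1^1=0 (0,1):0^1=1 -> mex({0, 1, 2}) = 3
G(4): splits (0,3):0^3=3 (1,2):1^2=3 (0,2):0^2=2 (1,1):1^1=0 -> mex({0, 2, 3}) = 1
G(5): splits (0,4):0^1=1 (1,3):1^3=2 (2,2):2^2=0 (0,3):0^3=3 (1,2):1^2=3 -> mex({0, 1, 2, 3}) = 4
G(6) = mex({0, 1, 2, 4}) = 3
G(7) = mex({0, 1, 3, 4, 5}) = 2
G(8) = mex({0, 2, 3, 5, 6}) = 1
G(9) = mex({0, 1, 2, 3, 6, 7}) = 4
G(10) = mex({0, 1, 3, 4, 5, 7}) = 2
G(11) = mex({0, 1, 2, 3, 4, 5}) = 6
G(12) = mex({0, 1, 2, 3, 5, 6, 7}) = 4
Therefore G(12) = 4.

4


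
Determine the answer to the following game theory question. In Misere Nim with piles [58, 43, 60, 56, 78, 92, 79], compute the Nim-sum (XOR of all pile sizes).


We need the XOR (exclusive or) of all pile sizes.
After XOR-ing pile 1 (size 58): 0 XOR 58 = 58
After XOR-ing pile 2 (size 43): 58 XOR 43 = 17
After XOR-ing pile 3 (size 60): 17 XOR 60 = 45
After XOR-ing pile 4 (size 56): 45 XOR 56 = 21
After XOR-ing pile 5 (size 78): 21 XOR 78 = 91
After XOR-ing pile 6 (size 92): 91 XOR 92 = 7
After XOR-ing pile 7 (size 79): 7 XOR 79 = 72
The Nim-value of this position is 72.

72


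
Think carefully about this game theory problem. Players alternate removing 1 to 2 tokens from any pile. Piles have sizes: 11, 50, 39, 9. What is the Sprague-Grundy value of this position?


Subtraction set: {1, 2}
For this subtraction set, G(n) = n mod 3 (period = max + 1 = 3).
Pile 1 (size 11): G(11) = 11 mod 3 = 2
Pile 2 (size 50): G(50) = 50 mod 3 = 2
Pile 3 (size 39): G(39) = 39 mod 3 = 0
Pile 4 (size 9): G(9) = 9 mod 3 = 0
Total Grundy value = XOR of all: 2 XOR 2 XOR 0 XOR 0 = 0

0


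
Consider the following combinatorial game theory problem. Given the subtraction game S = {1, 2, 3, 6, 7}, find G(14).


The subtraction set is S = {1, 2, 3, 6, 7}.
G(k) = mex{ G(k - s) : s in S, s <= k }. We compute iteratively: G(0) = 0.
G(1) = mex({0}) = 1
G(2) = mex({0, 1}) = 2
G(3) = mex({0, 1, 2}) = 3
G(4) = mex({1, 2, 3}) = 0
G(5) = mex({0, 2, 3}) = 1
G(6) = mex({0, 1, 3}) = 2
G(7) = mex({0, 1, 2}) = 3
G(8) = mex({1, 2, 3}) = 0
G(9) = mex({0, 2, 3}) = 1
G(10) = mex({0, 1, 3}) = 2
Observe that G(4)..G(10) = 0, 1, 2, 3, 0, 1, 2 repeats G(0)..G(6) = 0, 1, 2, 3, 0, 1, 2.
For k >= max(S) = 7, G(k) is determined by the previous 7 values G(k-7)..G(k-1); a window of 7 consecutive values has recurred shifted by 4, so by induction G(k + 4) = G(k) for all k >= 0: the sequence is periodic from the start with period 4.
One period: G(0..3) = 0, 1, 2, 3.
14 mod 4 = 2, so G(14) = G(2) = 2.

2


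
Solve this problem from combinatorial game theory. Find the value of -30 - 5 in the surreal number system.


x = -30, y = 5
x - y = -30 - 5 = -35

-35


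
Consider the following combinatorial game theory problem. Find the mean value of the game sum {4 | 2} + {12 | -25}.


G1 = {4 | 2}, G2 = {12 | -25}
Each is a switch {a | b} with numbers a > b; its mean value is (a + b)/2, and mean value is additive over game sums: m(G1 + G2) = m(G1) + m(G2).
Mean of G1 = (4 + (2))/2 = 6/2 = 3
Mean of G2 = (12 + (-25))/2 = -13/2 = -13/2
Mean of G1 + G2 = 3 + -13/2 = -7/2

-7/2


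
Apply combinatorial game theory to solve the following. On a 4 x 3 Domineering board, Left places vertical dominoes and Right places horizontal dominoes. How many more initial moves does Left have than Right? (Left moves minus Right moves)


Board is 4 x 3 (rows x cols).
Left (vertical) placements: (rows-1) * cols = 3 * 3 = 9
Right (horizontal) placements: rows * (cols-1) = 4 * 2 = 8
Advantage = Left - Right = 9 - 8 = 1

1


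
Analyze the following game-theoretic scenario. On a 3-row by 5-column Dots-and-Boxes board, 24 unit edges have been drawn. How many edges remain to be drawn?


Grid: 3 x 5 boxes, i.e. 4 rows and 6 columns of dots.
Horizontal edges: (rows + 1) * cols = 4 * 5 = 20
Vertical edges: rows * (cols + 1) = 3 * 6 = 18
Total edges: 20 + 18 = 38
Edges drawn: 24
Remaining: 38 - 24 = 14

14


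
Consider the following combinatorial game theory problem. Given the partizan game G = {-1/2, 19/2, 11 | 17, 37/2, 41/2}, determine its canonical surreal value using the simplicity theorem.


Left options: {-1/2, 19/2, 11}, max = 11
Right options: {17, 37/2, 41/2}, min = 17
All options are numbers and max(Left) < min(Right), so by the simplicity theorem the value is the simplest (earliest-born) number strictly between 11 and 17.
Integers 12 through 16 all lie strictly between 11 and 17.
Among integers, the simplest (lowest birthday = smallest |n|; 0 is born on day 0, +-n on day n) is 12.
No non-integer in the interval can be simpler: if x is a non-integer in the interval, then floor(x) or ceil(x) also lies in the interval (the interval contains an integer), and both are proper prefixes of x's sign expansion, i.e. born earlier. So the game value is 12.
Game value = 12

12


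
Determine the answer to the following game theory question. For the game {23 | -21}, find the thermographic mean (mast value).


Game = {23 | -21}, a switch {a | b} with numbers a > b.
Its thermograph has left wall a - t and right wall b + t, which meet at t = (a - b)/2, where both equal (a + b)/2. So the mast (mean value) is at (a + b)/2.
Mean = (23 + (-21))/2 = 2/2 = 1

1


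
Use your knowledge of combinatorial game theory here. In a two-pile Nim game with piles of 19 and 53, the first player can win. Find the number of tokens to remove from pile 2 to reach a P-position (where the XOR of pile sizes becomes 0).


Piles: 19 and 53
Current XOR: 19 XOR 53 = 38 (non-zero, so this is an N-position).
To make the XOR zero, we need to find a move that balances the piles.
For pile 2 (size 53): target = 53 XOR 38 = 19
We reduce pile 2 from 53 to 19.
Tokens removed: 53 - 19 = 34
Verification: 19 XOR 19 = 0

34


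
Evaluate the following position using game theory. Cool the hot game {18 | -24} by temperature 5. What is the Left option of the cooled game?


Original game: {18 | -24} (a switch {a | b} with a > b).
Cooling by t (for t below the temperature (a - b)/2 = 21) taxes each move by t: {a | b} cooled by t is {a - t | b + t}.
Cooling amount: t = 5
Cooled Left option: 18 - 5 = 13
Cooled Right option: -24 + 5 = -19
Cooled game: {13 | -19}
Left option = 13

13


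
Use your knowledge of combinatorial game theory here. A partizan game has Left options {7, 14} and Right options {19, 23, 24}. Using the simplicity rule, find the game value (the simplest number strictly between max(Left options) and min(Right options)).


Left options: {7, 14}, max = 14
Right options: {19, 23, 24}, min = 19
All options are numbers and max(Left) < min(Right), so by the simplicity theorem the value is the simplest (earliest-born) number strictly between 14 and 19.
Integers 15 through 18 all lie strictly between 14 and 19.
Among integers, the simplest (lowest birthday = smallest |n|; 0 is born on day 0, +-n on day n) is 15.
No non-integer in the interval can be simpler: if x is a non-integer in the interval, then floor(x) or ceil(x) also lies in the interval (the interval contains an integer), and both are proper prefixes of x's sign expansion, i.e. born earlier. So the game value is 15.
Game value = 15

15


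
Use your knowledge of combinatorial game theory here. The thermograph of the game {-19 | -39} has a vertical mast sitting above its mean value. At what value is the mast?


Game = {-19 | -39}, a switch {a | b} with numbers a > b.
Its thermograph has left wall a - t and right wall b + t, which meet at t = (a - b)/2, where both equal (a + b)/2. So the mast (mean value) is at (a + b)/2.
Mean = (-19 + (-39))/2 = -58/2 = -29

-29


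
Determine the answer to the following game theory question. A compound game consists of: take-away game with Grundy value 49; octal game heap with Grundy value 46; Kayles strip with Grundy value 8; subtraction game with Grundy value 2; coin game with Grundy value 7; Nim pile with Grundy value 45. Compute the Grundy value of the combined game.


By the Sprague-Grundy theorem, the Grundy value of a sum of games is the XOR of individual Grundy values.
take-away game: Grundy value = 49. Running XOR: 0 XOR 49 = 49
octal game heap: Grundy value = 46. Running XOR: 49 XOR 46 = 31
Kayles strip: Grundy value = 8. Running XOR: 31 XOR 8 = 23
subtraction game: Grundy value = 2. Running XOR: 23 XOR 2 = 21
coin game: Grundy value = 7. Running XOR: 21 XOR 7 = 18
Nim pile: Grundy value = 45. Running XOR: 18 XOR 45 = 63
The combined Grundy value is 63.

63


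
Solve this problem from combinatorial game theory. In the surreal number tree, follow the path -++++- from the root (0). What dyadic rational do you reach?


Sign expansion: -++++-
Rule: track bounds (lo, hi), initially (-inf, +inf). On '+', the current value becomes lo and we move to the simplest number in (value, hi): value + 1 if hi = +inf, otherwise the midpoint (value + hi)/2. On '-', the current value becomes hi and we move to value - 1 if lo = -inf, otherwise the midpoint (lo + value)/2.
Start at 0.
Step 1: sign = -, move left. Bounds: (-inf, 0). Value = -1
Step 2: sign = +, move right. Bounds: (-1, 0). Value = -1/2
Step 3: sign = +, move right. Bounds: (-1/2, 0). Value = -1/4
Step 4: sign = +, move right. Bounds: (-1/4, 0). Value = -1/8
Step 5: sign = +, move right. Bounds: (-1/8, 0). Value = -1/16
Step 6: sign = -, move left. Bounds: (-1/8, -1/16). Value = -3/32
The surreal number with sign expansion -++++- is -3/32.

-3/32


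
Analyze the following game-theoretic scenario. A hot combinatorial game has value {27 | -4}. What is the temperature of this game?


The game is {27 | -4}, a switch {a | b} with numbers a > b.
Cooling {a | b} by t gives {a - t | b + t}, which stops being hot when a - t = b + t, i.e. at t = (a - b)/2. So the temperature of a switch is (a - b)/2.
Temperature = (Left option - Right option) / 2
= (27 - (-4)) / 2
= 31 / 2
= 31/2

31/2


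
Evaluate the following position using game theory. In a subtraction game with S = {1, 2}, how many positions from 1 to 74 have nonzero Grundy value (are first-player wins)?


Subtraction set S = {1, 2}, so G(n) = n mod 3.
G(n) = 0 when n is a multiple of 3.
Multiples of 3 in [1, 74]: 24
N-positions (nonzero Grundy) = 74 - 24 = 50

50


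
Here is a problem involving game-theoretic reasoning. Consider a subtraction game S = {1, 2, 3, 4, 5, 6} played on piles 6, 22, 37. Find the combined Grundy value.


Subtraction set: {1, 2, 3, 4, 5, 6}
For this subtraction set, G(n) = n mod 7 (period = max + 1 = 7).
Pile 1 (size 6): G(6) = 6 mod 7 = 6
Pile 2 (size 22): G(22) = 22 mod 7 = 1
Pile 3 (size 37): G(37) = 37 mod 7 = 2
Total Grundy value = XOR of all: 6 XOR 1 XOR 2 = 5

5


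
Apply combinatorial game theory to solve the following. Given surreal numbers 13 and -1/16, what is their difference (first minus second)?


x = 13, y = -1/16
Converting to common denominator: 16
x = 208/16, y = -1/16
x - y = 13 - -1/16 = 209/16

209/16


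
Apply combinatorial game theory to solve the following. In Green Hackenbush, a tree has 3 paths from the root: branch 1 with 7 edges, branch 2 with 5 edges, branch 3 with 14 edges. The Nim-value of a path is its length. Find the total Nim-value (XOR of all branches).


The tree has 3 branches from the ground vertex.
In Green Hackenbush, the Nim-value of a simple path of length k is k.
Branch 1: length 7, Nim-value = 7
Branch 2: length 5, Nim-value = 5
Branch 3: length 14, Nim-value = 14
Total Nim-value = XOR of all branch values:
0 XOR 7 = 7
7 XOR 5 = 2
2 XOR 14 = 12
Nim-value of the tree = 12

12


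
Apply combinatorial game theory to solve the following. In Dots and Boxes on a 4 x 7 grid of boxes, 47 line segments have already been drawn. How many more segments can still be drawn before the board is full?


Grid: 4 x 7 boxes, i.e. 5 rows and 8 columns of dots.
Horizontal edges: (rows + 1) * cols = 5 * 7 = 35
Vertical edges: rows * (cols + 1) = 4 * 8 = 32
Total edges: 35 + 32 = 67
Edges drawn: 47
Remaining: 67 - 47 = 20

20


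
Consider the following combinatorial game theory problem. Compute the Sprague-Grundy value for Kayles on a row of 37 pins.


Kayles: a move removes 1 or 2 adjacent pins from a contiguous row.
Removing pins from a row of k leaves two independent rows (a, b) with a + b = k - 1 (one pin) or a + b = k - 2 (two pins); an end removal gives a = 0.
By Sprague-Grundy, G(k) = mex{ G(a) XOR G(b) } over all these splits. G(0) = 0.
G(1): splits (0,0):0^0=0 -> mex({0}) = 1
G(2): splits (0,1):0^1=1 (0,0):0^0=0 -> mex({0, 1}) = 2
G(3): splits (0,2):0^2=2 (1,1):1^1=0 (0,1):0^1=1 -> mex({0, 1, 2}) = 3
G(4): splits (0,3):0^3=3 (1,2):1^2=3 (0,2):0^2=2 (1,1):1^1=0 -> mex({0, 2, 3}) = 1
G(5): splits (0,4):0^1=1 (1,3):1^3=2 (2,2):2^2=0 (0,3):0^3=3 (1,2):1^2=3 -> mex({0, 1, 2, 3}) = 4
G(6) = mex({0, 1, 2, 4}) = 3
G(7) = mex({0, 1, 3, 4, 5}) = 2
G(8) = mex({0, 2, 3, 5, 6}) = 1
G(9) = mex({0, 1, 2, 3, 6, 7}) = 4
G(10) = mex({0, 1, 3, 4, 5, 7}) = 2
G(11) = mex({0, 1, 2, 3, 4, 5}) = 6
G(12) = mex({0, 1, 2, 3, 5, 6, 7}) = 4
G(13) = mex({0, 2, 3, 4, 6, 7}) = 1
G(14) = mex({0, 1, 4, 5, 6, 7}) = 2
G(15) = mex({0, 1, 2, 3, 4, 5, 6}) = 7
G(16) = mex({0, 2, 3, 5, 6, 7}) = 1
G(17) = mex({0, 1, 2, 3, 5, 6, 7}) = 4
G(18) = mex({0, 1, 2, 4, 5, 6}) = 3
G(19) = mex({0, 1, 3, 4, 5, 7}) = 2
G(20) = mex({0, 2, 3, 4, 5, 6, 7}) = 1
G(21) = mex({0, 1, 2, 3, 5, 6, 7}) = 4
G(22) = mex({0, 1, 2, 3, 4, 5, 7}) = 6
G(23) = mex({0, 1, 2, 3, 4, 5, 6}) = 7
G(24) = mex({0, 1, 2, 3, 5, 6, 7}) = 4
G(25) = mex({0, 2, 3, 4, 6, 7}) = 1
G(26) = mex({0, 1, 3, 4, 5, 6, 7}) = 2
G(27) = mex({0, 1, 2, 3, 4, 5, 6, 7}) = 8
G(28) = mex({0, 1, 2, 3, 4, 6, 7, 8}) = 5
G(29) = mex({0, 1, 2, 3, 5, 6, 7, 8, 9}) = 4
G(30) = mex({0, 1, 2, 3, 4, 5, 6, 9, 10}) = 7
G(31) = mex({0, 1, 3, 4, 5, 7, 10, 11}) = 2
G(32) = mex({0, 2, 3, 4, 5, 6, 7, 9, 11}) = 1
G(33) = mex({0, 1, 2, 3, 4, 5, 6, 7, 9, 12}) = 8
G(34) = mex({0, 1, 2, 3, 4, 5, 7, 8, 11, 12}) = 6
G(35) = mex({0, 1, 2, 3, 4, 5, 6, 8, 9, 10, 11}) = 7
G(36) = mex({0, 1, 2, 3, 5, 6, 7, 9, 10}) = 4
G(37) = mex({0, 2, 3, 4, 6, 7, 9, 10, 11, 12}) = 1
Therefore G(37) = 1.

1


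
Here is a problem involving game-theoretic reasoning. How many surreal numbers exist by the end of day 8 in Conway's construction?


Day 0: {|} = 0 is born. Count = 1.
Day n: the number of surreal numbers born by day n is 2^(n+1) - 1.
By day 0: 2^1 - 1 = 1
By day 1: 2^2 - 1 = 3
By day 2: 2^3 - 1 = 7
By day 3: 2^4 - 1 = 15
By day 4: 2^5 - 1 = 31
By day 5: 2^6 - 1 = 63
By day 6: 2^7 - 1 = 127
By day 7: 2^8 - 1 = 255
By day 8: 2^9 - 1 = 511
By day 8: 511 surreal numbers.

511


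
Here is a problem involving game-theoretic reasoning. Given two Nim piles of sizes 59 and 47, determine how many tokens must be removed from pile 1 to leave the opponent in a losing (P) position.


Piles: 59 and 47
Current XOR: 59 XOR 47 = 20 (non-zero, so this is an N-position).
To make the XOR zero, we need to find a move that balances the piles.
For pile 1 (size 59): target = 59 XOR 20 = 47
We reduce pile 1 from 59 to 47.
Tokens removed: 59 - 47 = 12
Verification: 47 XOR 47 = 0

12


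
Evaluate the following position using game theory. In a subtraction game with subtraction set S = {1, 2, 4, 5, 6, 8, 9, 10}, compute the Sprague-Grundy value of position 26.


The subtraction set is S = {1, 2, 4, 5, 6, 8, 9, 10}.
G(k) = mex{ G(k - s) : s in S, s <= k }. We compute iteratively: G(0) = 0.
G(1) = mex({0}) = 1
G(2) = mex({0, 1}) = 2
G(3) = mex({1, 2}) = 0
G(4) = mex({0, 2}) = 1
G(5) = mex({0, 1}) = 2
G(6) = mex({0, 1, 2}) = 3
G(7) = mex({0, 1, 2, 3}) = 4
G(8) = mex({0, 1, 2, 3, 4}) = 5
G(9) = mex({0, 1, 2, 4, 5}) = 3
G(10) = mex({0, 1, 2, 3, 5}) = 4
G(11) = mex({0, 1, 2, 3, 4}) = 5
G(12) = mex({0, 1, 2, 3, 4, 5}) = 6
G(13) = mex({0, 1, 2, 3, 4, 5, 6}) = 7
G(14) = mex({1, 2, 3, 4, 5, 6, 7}) = 0
G(15) = mex({0, 2, 3, 4, 5, 7}) = 1
G(16) = mex({0, 1, 3, 4, 5, 6}) = 2
G(17) = mex({1, 2, 3, 4, 5, 6, 7}) = 0
G(18) = mex({0, 2, 3, 4, 5, 6, 7}) = 1
G(19) = mex({0, 1, 3, 4, 5, 7}) = 2
G(20) = mex({0, 1, 2, 4, 5, 6}) = 3
G(21) = mex({0, 1, 2, 3, 5, 6, 7}) = 4
G(22) = mex({0, 1, 2, 3, 4, 6, 7}) = 5
G(23) = mex({0, 1, 2, 4, 5, 7}) = 3
Observe that G(14)..G(23) = 0, 1, 2, 0, 1, 2, 3, 4, 5, 3 repeats G(0)..G(9) = 0, 1, 2, 0, 1, 2, 3, 4, 5, 3.
For k >= max(S) = 10, G(k) is determined by the previous 10 values G(k-10)..G(k-1); a window of 10 consecutive values has recurred shifted by 14, so by induction G(k + 14) = G(k) for all k >= 0: the sequence is periodic from the start with period 14.
One period: G(0..13) = 0, 1, 2, 0, 1, 2, 3, 4, 5, 3, 4, 5, 6, 7.
26 mod 14 = 12, so G(26) = G(12) = 6.

6


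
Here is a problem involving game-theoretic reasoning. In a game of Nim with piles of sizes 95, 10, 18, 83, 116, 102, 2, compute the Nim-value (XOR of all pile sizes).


We need the XOR (exclusive or) of all pile sizes.
After XOR-ing pile 1 (size 95): 0 XOR 95 = 95
After XOR-ing pile 2 (size 10): 95 XOR 10 = 85
After XOR-ing pile 3 (size 18): 85 XOR 18 = 71
After XOR-ing pile 4 (size 83): 71 XOR 83 = 20
After XOR-ing pile 5 (size 116): 20 XOR 116 = 96
After XOR-ing pile 6 (size 102): 96 XOR 102 = 6
After XOR-ing pile 7 (size 2): 6 XOR 2 = 4
The Nim-value of this position is 4.

4


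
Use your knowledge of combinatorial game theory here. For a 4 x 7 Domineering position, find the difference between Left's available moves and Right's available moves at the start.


Board is 4 x 7 (rows x cols).
Left (vertical) placements: (rows-1) * cols = 3 * 7 = 21
Right (horizontal) placements: rows * (cols-1) = 4 * 6 = 24
Advantage = Left - Right = 21 - 24 = -3

-3


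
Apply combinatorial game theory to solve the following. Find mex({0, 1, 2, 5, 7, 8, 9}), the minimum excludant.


Set = {0, 1, 2, 5, 7, 8, 9}
0 is in the set.
1 is in the set.
2 is in the set.
3 is NOT in the set. This is the mex.
mex = 3

3


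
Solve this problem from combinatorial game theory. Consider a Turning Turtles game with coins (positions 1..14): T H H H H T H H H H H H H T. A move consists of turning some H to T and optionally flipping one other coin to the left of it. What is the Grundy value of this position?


Coins: T H H H H T H H H H H H H T
Key fact: a single head at position k behaves exactly like a Nim heap of size k (turning it to T and optionally flipping a coin at j < k corresponds to moving the heap from k to j, or to 0), and heads combine as a disjunctive sum (two heads at the same place would cancel, matching j XOR j = 0). So the Nim-value is the XOR of the 1-indexed positions of the heads.
Face-up positions (1-indexed): [2, 3, 4, 5, 7, 8, 9, 10, 11, 12, 13]
XOR 0 with 2: 0 XOR 2 = 2
XOR 2 with 3: 2 XOR 3 = 1
XOR 1 with 4: 1 XOR 4 = 5
XOR 5 with 5: 5 XOR 5 = 0
XOR 0 with 7: 0 XOR 7 = 7
XOR 7 with 8: 7 XOR 8 = 15
XOR 15 with 9: 15 XOR 9 = 6
XOR 6 with 10: 6 XOR 10 = 12
XOR 12 with 11: 12 XOR 11 = 7
XOR 7 with 12: 7 XOR 12 = 11
XOR 11 with 13: 11 XOR 13 = 6
Nim-value = 6

6
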